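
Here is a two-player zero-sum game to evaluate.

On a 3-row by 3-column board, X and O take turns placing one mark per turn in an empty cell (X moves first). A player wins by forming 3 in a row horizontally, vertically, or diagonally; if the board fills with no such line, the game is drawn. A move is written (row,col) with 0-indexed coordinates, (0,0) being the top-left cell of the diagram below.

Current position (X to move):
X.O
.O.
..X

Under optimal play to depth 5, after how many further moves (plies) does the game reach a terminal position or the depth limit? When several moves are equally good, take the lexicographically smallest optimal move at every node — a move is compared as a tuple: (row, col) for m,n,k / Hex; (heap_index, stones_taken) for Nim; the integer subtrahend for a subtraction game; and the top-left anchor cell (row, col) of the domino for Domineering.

p1 X@[X.O/.O./..X]: (0,1)[XXO/.O./..X]-1 (1,0)[X.O/XO./..X]-1 (1,2)[X.O/.OX/..X]-1 (2,0)[X.O/.O./X.X]+1* (2,1)[X.O/.O./.XX]-1
p2 O@[X.O/.O./X.X]: (0,1)[XOO/.O./X.X]-1* (1,0)[X.O/OO./X.X]-1 (1,2)[X.O/.OO/X.X]-1 (2,1)[X.O/.O./XOX]-1
p3 X@[XOO/.O./X.X]: (1,0)[XOO/XO./X.X]+1* (1,2)[XOO/.OX/X.X]-1 (2,1)[XOO/.O./XXX]+1
p4 O@[XOO/XO./X.X] terminal -1; root [X.O/.O./..X] d5

PV length from [X.O/.O./..X]: 3 plies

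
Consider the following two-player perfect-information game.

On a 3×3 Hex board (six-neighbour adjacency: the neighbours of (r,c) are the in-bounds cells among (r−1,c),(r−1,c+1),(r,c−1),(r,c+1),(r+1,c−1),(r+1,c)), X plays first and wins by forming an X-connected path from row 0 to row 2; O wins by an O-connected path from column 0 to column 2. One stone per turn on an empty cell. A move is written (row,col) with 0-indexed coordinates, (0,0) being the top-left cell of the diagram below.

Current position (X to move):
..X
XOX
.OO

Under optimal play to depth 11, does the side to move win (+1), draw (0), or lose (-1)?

value(..X/XOX/.OO, X) = +1

p1 X@[..X/XOX/.OO]: (0,0)[X.X/XOX/.OO]-1 (0,1)[.XX/XOX/.OO]-1 (2,0)[..X/XOX/XOO]+1*
p2 O@[..X/XOX/XOO]: (0,0)[O.X/XOX/XOO]-1* (0,1)[.OX/XOX/XOO]-1
p3 X@[O.X/XOX/XOO]: (0,1)[OXX/XOX/XOO]+1*
p4 O@[OXX/XOX/XOO] terminal -1; root [..X/XOX/.OO] d11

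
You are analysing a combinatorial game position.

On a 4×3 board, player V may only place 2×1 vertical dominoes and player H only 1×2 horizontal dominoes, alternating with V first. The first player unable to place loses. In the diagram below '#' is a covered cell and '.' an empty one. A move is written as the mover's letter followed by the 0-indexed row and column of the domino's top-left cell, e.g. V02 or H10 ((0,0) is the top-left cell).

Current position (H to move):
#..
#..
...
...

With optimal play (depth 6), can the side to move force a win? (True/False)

p1 H@[#../#../.../...]: H01[###/#../.../...]-1* H11[#../###/.../...]-1 H20[#../#../##./...]-1 H21[#../#../.##/...]-1 H30[#../#../.../##.]-1 H31[#../#../.../.##]-1
p2 V@[###/#../.../...]: V11[###/##./.#./...]+1* V12[###/#.#/..#/...]-1 V20[###/#../#../#..]-1 V21[###/#../.#./.#.]+1 V22[###/#../..#/..#]-1
p3 H@[###/##./.#./...]: H30[###/##./.#./##.]-1* H31[###/##./.#./.##]-1
p4 V@[###/##./.#./##.]: V12[###/###/.##/##.]+1* V22[###/##./.##/###]+1
p5 H@[###/###/.##/##.] terminal -1; root [#../#../.../...] d6

H winning at [#../#../.../...]: False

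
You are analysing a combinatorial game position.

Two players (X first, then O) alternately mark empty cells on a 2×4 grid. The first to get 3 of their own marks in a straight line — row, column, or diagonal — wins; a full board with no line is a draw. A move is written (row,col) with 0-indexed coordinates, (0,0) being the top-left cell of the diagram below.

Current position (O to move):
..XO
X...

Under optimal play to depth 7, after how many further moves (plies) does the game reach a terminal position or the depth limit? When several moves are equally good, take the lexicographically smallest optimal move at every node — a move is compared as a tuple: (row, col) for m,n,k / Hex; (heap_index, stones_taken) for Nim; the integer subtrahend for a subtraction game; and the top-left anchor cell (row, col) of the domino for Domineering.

ply 1, O at ..XO/X... | (0,0)=+0→O.XO/X...*; (0,1)=+0→.OXO/X...; (1,1)=+0→..XO/XO..; (1,2)=+0→..XO/X.O.; (1,3)=+0→..XO/X..O
ply 2, X at O.XO/X... | (0,1)=+0→OXXO/X...*; (1,1)=+0→O.XO/XX..; (1,2)=+0→O.XO/X.X.; (1,3)=+0→O.XO/X..X
ply 3, O at OXXO/X... | (1,1)=+0→OXXO/XO..*; (1,2)=+0→OXXO/X.O.; (1,3)=+0→OXXO/X..O
ply 4, X at OXXO/XO.. | (1,2)=+0→OXXO/XOX.*; (1,3)=+0→OXXO/XO.X
ply 5, O at OXXO/XOX. | (1,3)=+0→OXXO/XOXO*
ply 6: OXXO/XOXO is terminal +0 (X); from ..XO/X... depth 7

PV length from [..XO/X...]: 5 plies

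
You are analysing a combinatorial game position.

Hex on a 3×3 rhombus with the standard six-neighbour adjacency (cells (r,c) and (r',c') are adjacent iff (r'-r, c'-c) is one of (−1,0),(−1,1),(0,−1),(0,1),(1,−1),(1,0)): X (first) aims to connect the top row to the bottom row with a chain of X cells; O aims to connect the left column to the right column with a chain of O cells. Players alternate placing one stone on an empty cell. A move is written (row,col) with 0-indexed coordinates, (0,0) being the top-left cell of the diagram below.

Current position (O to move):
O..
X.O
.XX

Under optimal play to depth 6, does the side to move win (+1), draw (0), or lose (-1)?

[O../X.O/.XX] O move#1: (0,1):+1/OO./X.O/.XX*, (0,2):-1/O.O/X.O/.XX, (1,1):+1/O../XOO/.XX, (2,0):-1/O../X.O/OXX
[OO./X.O/.XX] X move#2: (0,2):-1/OOX/X.O/.XX*, (1,1):-1/OO./XXO/.XX, (2,0):-1/OO./X.O/XXX
[OOX/X.O/.XX] O move#3: (1,1):+1/OOX/XOO/.XX*, (2,0):-1/OOX/X.O/OXX
[OOX/XOO/.XX] end (terminal -1, X#4); searched O../X.O/.XX to 6

value(O../X.O/.XX, O) = +1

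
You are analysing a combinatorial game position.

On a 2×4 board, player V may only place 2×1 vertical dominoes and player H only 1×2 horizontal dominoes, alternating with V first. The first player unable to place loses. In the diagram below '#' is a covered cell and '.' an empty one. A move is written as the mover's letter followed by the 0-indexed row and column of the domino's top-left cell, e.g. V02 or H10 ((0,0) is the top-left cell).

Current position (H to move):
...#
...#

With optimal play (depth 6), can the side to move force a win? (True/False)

ply 1, H at ...#/...# | H00=+1→##.#/...#*; H01=+1→.###/...#; H10=+1→...#/##.#; H11=+1→...#/.###
ply 2, V at ##.#/...# | V02=-1→####/..##*
ply 3, H at ####/..## | H10=+1→####/####*
ply 4: ####/#### is terminal -1 (V); from ...#/...# depth 6

H winning at [...#/...#]: True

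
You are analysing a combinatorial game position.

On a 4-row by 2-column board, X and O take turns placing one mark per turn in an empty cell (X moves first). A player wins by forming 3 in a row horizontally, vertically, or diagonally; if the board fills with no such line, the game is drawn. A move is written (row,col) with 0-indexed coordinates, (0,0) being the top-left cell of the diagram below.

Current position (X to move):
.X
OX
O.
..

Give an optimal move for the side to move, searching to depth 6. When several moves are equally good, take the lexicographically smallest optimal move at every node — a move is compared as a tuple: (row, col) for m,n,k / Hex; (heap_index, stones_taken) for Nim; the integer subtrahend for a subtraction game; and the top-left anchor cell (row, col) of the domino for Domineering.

ply 1, X at .X/OX/O./.. | (0,0)=-1→XX/OX/O./..; (2,1)=+1→.X/OX/OX/..*; (3,0)=-1→.X/OX/O./X.; (3,1)=-1→.X/OX/O./.X
ply 2: .X/OX/OX/.. is terminal -1 (O); from .X/OX/O./.. depth 6

X's best at [.X/OX/O./..]: (2,1)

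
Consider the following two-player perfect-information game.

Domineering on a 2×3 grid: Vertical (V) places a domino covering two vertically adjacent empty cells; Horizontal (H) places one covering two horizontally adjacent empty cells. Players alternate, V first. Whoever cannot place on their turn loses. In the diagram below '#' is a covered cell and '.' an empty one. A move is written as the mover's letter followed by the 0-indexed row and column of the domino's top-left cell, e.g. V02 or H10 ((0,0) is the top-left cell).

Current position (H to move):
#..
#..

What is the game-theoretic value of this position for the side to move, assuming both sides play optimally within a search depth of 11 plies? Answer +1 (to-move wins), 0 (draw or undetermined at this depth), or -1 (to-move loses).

p1 H@[#../#..]: H01[###/#..]+1* H11[#../###]+1
p2 V@[###/#..] terminal -1; root [#../#..] d11

value(#../#.., H) = +1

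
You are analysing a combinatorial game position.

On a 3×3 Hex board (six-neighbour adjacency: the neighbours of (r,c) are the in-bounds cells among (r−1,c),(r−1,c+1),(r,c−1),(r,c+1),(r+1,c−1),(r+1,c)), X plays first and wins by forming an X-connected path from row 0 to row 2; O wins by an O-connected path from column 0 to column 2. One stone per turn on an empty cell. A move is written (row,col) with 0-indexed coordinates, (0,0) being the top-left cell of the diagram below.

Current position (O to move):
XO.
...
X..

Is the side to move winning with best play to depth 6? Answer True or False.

[XO./.../X..] O move#1: (0,2):-1/XOO/.../X..*, (1,0):-1/XO./O../X.., (1,1):-1/XO./.O./X.., (1,2):-1/XO./..O/X.., (2,1):-1/XO./.../XO., (2,2):-1/XO./.../X.O
[XOO/.../X..] X move#2: (1,0):+1/XOO/X../X..*, (1,1):-1/XOO/.X./X.., (1,2):-1/XOO/..X/X.., (2,1):-1/XOO/.../XX., (2,2):-1/XOO/.../X.X
[XOO/X../X..] end (terminal -1, O#3); searched XO./.../X.. to 6

O winning at [XO./.../X..]: False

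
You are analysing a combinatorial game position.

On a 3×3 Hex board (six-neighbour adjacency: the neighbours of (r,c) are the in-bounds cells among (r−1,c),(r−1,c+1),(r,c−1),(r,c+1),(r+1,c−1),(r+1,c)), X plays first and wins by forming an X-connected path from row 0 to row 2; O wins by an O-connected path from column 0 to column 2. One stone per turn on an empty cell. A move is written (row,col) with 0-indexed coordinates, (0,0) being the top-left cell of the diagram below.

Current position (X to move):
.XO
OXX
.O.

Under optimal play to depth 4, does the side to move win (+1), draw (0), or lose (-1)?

value(.XO/OXX/.O., X) = +1

p1 X@[.XO/OXX/.O.]: (0,0)[XXO/OXX/.O.]+1* (2,0)[.XO/OXX/XO.]+1 (2,2)[.XO/OXX/.OX]+1
p2 O@[XXO/OXX/.O.]: (2,0)[XXO/OXX/OO.]-1* (2,2)[XXO/OXX/.OO]-1
p3 X@[XXO/OXX/OO.]: (2,2)[XXO/OXX/OOX]+1*
p4 O@[XXO/OXX/OOX] terminal -1; root [.XO/OXX/.O.] d4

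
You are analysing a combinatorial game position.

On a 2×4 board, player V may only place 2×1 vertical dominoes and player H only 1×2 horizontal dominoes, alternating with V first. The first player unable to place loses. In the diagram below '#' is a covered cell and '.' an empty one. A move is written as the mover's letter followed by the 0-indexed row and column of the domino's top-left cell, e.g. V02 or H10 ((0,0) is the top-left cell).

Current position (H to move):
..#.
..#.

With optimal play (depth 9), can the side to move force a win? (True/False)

p1 H@[..#./..#.]: H00[###./..#.]+1* H10[..#./###.]+1
p2 V@[###./..#.]: V03[####/..##]-1*
p3 H@[####/..##]: H10[####/####]+1*
p4 V@[####/####] terminal -1; root [..#./..#.] d9

H winning at [..#./..#.]: True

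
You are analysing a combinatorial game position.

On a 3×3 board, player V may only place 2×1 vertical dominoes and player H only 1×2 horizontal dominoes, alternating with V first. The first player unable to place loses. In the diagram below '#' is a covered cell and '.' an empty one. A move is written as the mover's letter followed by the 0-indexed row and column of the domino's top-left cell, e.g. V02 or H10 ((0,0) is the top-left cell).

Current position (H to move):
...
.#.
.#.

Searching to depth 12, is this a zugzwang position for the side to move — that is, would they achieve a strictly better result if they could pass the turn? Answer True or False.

zugzwang(.../.#./.#., H) = False

[.../.#./.#.] H move#1: H00:-1/##./.#./.#.*, H01:-1/.##/.#./.#.
[##./.#./.#.] V move#2: V02:+1/###/.##/.#.*, V10:+1/##./##./##., V12:+1/##./.##/.##
[###/.##/.#.] end (terminal -1, H#3); searched .../.#./.#. to 12
if H skipped the turn, V would face:
~ [.../.#./.#.] V move#1: V00:+1/#../##./.#.*, V02:+1/..#/.##/.#., V10:+1/.../##./##., V12:+1/.../.##/.##
~ [#../##./.#.] H move#2: H01:-1/###/##./.#.*
~ [###/##./.#.] V move#3: V12:+1/###/###/.##*
~ [###/###/.##] end (terminal -1, H#4); searched .../.#./.#. to 12
compare (H): move=-1 vs pass=-1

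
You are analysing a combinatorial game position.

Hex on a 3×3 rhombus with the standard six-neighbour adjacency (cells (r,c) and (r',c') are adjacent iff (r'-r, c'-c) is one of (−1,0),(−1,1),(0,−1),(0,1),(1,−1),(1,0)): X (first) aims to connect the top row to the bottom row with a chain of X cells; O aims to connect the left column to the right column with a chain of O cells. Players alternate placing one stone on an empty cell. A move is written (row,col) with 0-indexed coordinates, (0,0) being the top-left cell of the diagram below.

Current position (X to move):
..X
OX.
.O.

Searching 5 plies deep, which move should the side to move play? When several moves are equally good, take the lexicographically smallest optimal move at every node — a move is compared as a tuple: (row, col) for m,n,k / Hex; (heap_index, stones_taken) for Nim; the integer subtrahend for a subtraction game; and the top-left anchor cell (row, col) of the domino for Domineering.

X's best at [..X/OX./.O.]: (1,2)

ply 1, X at ..X/OX./.O. | (0,0)=-1→X.X/OX./.O.; (0,1)=-1→.XX/OX./.O.; (1,2)=+1→..X/OXX/.O.*; (2,0)=+1→..X/OX./XO.; (2,2)=+1→..X/OX./.OX
ply 2, O at ..X/OXX/.O. | (0,0)=-1→O.X/OXX/.O.*; (0,1)=-1→.OX/OXX/.O.; (2,0)=-1→..X/OXX/OO.; (2,2)=-1→..X/OXX/.OO
ply 3, X at O.X/OXX/.O. | (0,1)=+1→OXX/OXX/.O.*; (2,0)=+1→O.X/OXX/XO.; (2,2)=+1→O.X/OXX/.OX
ply 4, O at OXX/OXX/.O. | (2,0)=-1→OXX/OXX/OO.*; (2,2)=-1→OXX/OXX/.OO
ply 5, X at OXX/OXX/OO. | (2,2)=+1→OXX/OXX/OOX*
ply 6: OXX/OXX/OOX is terminal -1 (O); from ..X/OX./.O. depth 5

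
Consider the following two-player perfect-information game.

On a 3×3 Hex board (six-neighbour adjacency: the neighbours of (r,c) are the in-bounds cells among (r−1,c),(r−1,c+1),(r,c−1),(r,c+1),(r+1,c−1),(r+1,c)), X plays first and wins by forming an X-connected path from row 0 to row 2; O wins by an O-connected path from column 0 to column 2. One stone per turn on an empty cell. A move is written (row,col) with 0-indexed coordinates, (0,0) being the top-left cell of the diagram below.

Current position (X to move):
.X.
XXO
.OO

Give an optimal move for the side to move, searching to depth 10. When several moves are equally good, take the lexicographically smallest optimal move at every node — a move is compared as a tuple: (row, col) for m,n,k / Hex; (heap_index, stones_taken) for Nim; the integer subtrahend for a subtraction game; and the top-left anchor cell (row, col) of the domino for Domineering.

[.X./XXO/.OO] X move#1: (0,0):-1/XX./XXO/.OO, (0,2):-1/.XX/XXO/.OO, (2,0):+1/.X./XXO/XOO*
[.X./XXO/XOO] end (terminal -1, O#2); searched .X./XXO/.OO to 10

X's best at [.X./XXO/.OO]: (2,0)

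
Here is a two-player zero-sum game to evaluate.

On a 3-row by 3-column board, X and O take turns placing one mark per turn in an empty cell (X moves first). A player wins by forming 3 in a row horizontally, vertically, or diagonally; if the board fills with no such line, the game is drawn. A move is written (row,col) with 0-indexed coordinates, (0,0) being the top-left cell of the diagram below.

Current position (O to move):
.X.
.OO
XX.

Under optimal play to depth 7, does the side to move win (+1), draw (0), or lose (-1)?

[.X./.OO/XX.] O move#1: (0,0):-1/OX./.OO/XX., (0,2):-1/.XO/.OO/XX., (1,0):+1/.X./OOO/XX.*, (2,2):+1/.X./.OO/XXO
[.X./OOO/XX.] end (terminal -1, X#2); searched .X./.OO/XX. to 7

value(.X./.OO/XX., O) = +1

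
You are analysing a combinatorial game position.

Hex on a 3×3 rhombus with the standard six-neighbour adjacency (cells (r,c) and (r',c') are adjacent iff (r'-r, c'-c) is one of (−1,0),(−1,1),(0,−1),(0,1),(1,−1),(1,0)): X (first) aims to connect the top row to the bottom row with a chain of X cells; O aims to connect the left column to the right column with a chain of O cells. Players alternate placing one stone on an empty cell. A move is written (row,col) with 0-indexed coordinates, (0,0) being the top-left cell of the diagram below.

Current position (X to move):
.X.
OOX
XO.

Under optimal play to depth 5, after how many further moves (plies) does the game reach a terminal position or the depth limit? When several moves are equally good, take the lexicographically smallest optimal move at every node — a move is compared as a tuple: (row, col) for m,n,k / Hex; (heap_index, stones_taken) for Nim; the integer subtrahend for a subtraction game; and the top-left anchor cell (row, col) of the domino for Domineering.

ply 1, X at .X./OOX/XO. | (0,0)=-1→XX./OOX/XO.*; (0,2)=-1→.XX/OOX/XO.; (2,2)=-1→.X./OOX/XOX
ply 2, O at XX./OOX/XO. | (0,2)=+1→XXO/OOX/XO.*; (2,2)=+1→XX./OOX/XOO
ply 3: XXO/OOX/XO. is terminal -1 (X); from .X./OOX/XO. depth 5

PV length from [.X./OOX/XO.]: 2 plies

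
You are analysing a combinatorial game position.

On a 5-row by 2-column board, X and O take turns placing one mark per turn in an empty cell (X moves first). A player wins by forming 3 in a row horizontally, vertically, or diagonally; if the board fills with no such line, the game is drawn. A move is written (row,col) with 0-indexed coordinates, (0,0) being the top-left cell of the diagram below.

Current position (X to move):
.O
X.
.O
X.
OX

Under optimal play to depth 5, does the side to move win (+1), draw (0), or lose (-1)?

value(.O/X./.O/X./OX, X) = +1

[.O/X./.O/X./OX] X move#1: (0,0):-1/XO/X./.O/X./OX, (1,1):+0/.O/XX/.O/X./OX, (2,0):+1/.O/X./XO/X./OX*, (3,1):-1/.O/X./.O/XX/OX
[.O/X./XO/X./OX] end (terminal -1, O#2); searched .O/X./.O/X./OX to 5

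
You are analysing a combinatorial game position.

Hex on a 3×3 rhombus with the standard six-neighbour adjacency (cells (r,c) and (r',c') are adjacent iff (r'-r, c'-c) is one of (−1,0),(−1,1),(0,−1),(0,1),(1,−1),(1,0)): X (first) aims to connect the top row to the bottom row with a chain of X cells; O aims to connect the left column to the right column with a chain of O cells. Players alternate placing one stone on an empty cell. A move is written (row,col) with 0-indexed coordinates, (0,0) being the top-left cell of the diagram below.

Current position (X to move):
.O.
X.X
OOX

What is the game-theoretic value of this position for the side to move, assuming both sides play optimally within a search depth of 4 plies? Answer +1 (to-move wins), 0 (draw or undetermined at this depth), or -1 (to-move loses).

value(.O./X.X/OOX, X) = +1

[.O./X.X/OOX] X move#1: (0,0):+1/XO./X.X/OOX*, (0,2):+1/.OX/X.X/OOX, (1,1):+1/.O./XXX/OOX
[XO./X.X/OOX] O move#2: (0,2):-1/XOO/X.X/OOX*, (1,1):-1/XO./XOX/OOX
[XOO/X.X/OOX] X move#3: (1,1):+1/XOO/XXX/OOX*
[XOO/XXX/OOX] end (terminal -1, O#4); searched .O./X.X/OOX to 4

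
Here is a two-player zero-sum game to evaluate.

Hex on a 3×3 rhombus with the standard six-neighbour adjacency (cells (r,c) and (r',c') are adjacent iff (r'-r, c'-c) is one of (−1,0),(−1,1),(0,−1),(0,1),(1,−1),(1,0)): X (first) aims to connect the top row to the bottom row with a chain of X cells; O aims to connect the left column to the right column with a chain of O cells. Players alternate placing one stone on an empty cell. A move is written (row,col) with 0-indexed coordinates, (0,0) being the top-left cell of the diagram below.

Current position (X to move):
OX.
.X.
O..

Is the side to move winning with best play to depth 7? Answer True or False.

ply 1, X at OX./.X./O.. | (0,2)=-1→OXX/.X./O..; (1,0)=-1→OX./XX./O..; (1,2)=+1→OX./.XX/O..*; (2,1)=+1→OX./.X./OX.; (2,2)=+1→OX./.X./O.X
ply 2, O at OX./.XX/O.. | (0,2)=-1→OXO/.XX/O..*; (1,0)=-1→OX./OXX/O..; (2,1)=-1→OX./.XX/OO.; (2,2)=-1→OX./.XX/O.O
ply 3, X at OXO/.XX/O.. | (1,0)=+1→OXO/XXX/O..*; (2,1)=+1→OXO/.XX/OX.; (2,2)=+1→OXO/.XX/O.X
ply 4, O at OXO/XXX/O.. | (2,1)=-1→OXO/XXX/OO.*; (2,2)=-1→OXO/XXX/O.O
ply 5, X at OXO/XXX/OO. | (2,2)=+1→OXO/XXX/OOX*
ply 6: OXO/XXX/OOX is terminal -1 (O); from OX./.X./O.. depth 7

X winning at [OX./.X./O..]: True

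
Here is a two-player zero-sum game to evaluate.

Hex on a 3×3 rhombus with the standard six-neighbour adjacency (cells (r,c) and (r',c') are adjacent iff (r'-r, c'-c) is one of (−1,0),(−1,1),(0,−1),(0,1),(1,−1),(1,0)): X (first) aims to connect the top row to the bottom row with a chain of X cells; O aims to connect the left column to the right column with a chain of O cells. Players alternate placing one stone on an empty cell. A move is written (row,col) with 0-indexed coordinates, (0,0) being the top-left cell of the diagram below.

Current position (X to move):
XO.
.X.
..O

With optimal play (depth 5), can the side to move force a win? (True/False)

X winning at [XO./.X./..O]: True

p1 X@[XO./.X./..O]: (0,2)[XOX/.X./..O]+1* (1,0)[XO./XX./..O]+1 (1,2)[XO./.XX/..O]+1 (2,0)[XO./.X./X.O]+1 (2,1)[XO./.X./.XO]+1
p2 O@[XOX/.X./..O]: (1,0)[XOX/OX./..O]-1* (1,2)[XOX/.XO/..O]-1 (2,0)[XOX/.X./O.O]-1 (2,1)[XOX/.X./.OO]-1
p3 X@[XOX/OX./..O]: (1,2)[XOX/OXX/..O]+1* (2,0)[XOX/OX./X.O]+1 (2,1)[XOX/OX./.XO]+1
p4 O@[XOX/OXX/..O]: (2,0)[XOX/OXX/O.O]-1* (2,1)[XOX/OXX/.OO]-1
p5 X@[XOX/OXX/O.O]: (2,1)[XOX/OXX/OXO]+1*
p6 O@[XOX/OXX/OXO] terminal -1; root [XO./.X./..O] d5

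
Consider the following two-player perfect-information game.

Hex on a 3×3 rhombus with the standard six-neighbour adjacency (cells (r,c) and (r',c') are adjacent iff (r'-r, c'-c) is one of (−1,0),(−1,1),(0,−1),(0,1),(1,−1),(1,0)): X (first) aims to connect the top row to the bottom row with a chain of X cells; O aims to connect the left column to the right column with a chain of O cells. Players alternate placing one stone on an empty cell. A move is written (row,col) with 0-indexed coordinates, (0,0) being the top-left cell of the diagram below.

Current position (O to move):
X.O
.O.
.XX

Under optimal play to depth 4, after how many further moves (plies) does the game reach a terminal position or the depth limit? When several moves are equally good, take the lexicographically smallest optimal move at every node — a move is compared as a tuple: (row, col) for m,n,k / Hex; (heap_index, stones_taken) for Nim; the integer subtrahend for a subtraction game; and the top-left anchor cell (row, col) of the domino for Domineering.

[X.O/.O./.XX] O move#1: (0,1):+1/XOO/.O./.XX*, (1,0):+1/X.O/OO./.XX, (1,2):+1/X.O/.OO/.XX, (2,0):+1/X.O/.O./OXX
[XOO/.O./.XX] X move#2: (1,0):-1/XOO/XO./.XX*, (1,2):-1/XOO/.OX/.XX, (2,0):-1/XOO/.O./XXX
[XOO/XO./.XX] O move#3: (1,2):-1/XOO/XOO/.XX, (2,0):+1/XOO/XO./OXX*
[XOO/XO./OXX] end (terminal -1, X#4); searched X.O/.O./.XX to 4

PV length from [X.O/.O./.XX]: 3 plies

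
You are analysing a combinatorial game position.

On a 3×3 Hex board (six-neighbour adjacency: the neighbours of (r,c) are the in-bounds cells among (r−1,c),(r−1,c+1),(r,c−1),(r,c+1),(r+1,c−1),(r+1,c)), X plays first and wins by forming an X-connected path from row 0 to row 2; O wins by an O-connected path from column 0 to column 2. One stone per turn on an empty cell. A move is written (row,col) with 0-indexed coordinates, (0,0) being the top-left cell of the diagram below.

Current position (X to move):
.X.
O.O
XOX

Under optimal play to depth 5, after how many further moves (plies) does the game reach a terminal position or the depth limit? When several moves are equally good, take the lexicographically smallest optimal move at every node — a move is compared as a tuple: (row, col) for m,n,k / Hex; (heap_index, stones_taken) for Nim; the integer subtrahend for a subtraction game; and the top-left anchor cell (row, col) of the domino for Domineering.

[.X./O.O/XOX] X move#1: (0,0):-1/XX./O.O/XOX, (0,2):-1/.XX/O.O/XOX, (1,1):+1/.X./OXO/XOX*
[.X./OXO/XOX] end (terminal -1, O#2); searched .X./O.O/XOX to 5

PV length from [.X./O.O/XOX]: 1 ply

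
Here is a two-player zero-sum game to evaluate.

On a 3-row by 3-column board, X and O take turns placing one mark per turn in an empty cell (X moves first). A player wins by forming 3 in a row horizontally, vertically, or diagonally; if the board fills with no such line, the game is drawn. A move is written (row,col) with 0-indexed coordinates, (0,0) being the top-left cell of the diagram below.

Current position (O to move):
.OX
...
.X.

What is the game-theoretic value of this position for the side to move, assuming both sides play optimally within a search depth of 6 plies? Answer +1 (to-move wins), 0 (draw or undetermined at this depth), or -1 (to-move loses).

value(.OX/.../.X., O) = 0

p1 O@[.OX/.../.X.]: (0,0)[OOX/.../.X.]-1 (1,0)[.OX/O../.X.]-1 (1,1)[.OX/.O./.X.]-1 (1,2)[.OX/..O/.X.]-1 (2,0)[.OX/.../OX.]+0* (2,2)[.OX/.../.XO]+0
p2 X@[.OX/.../OX.]: (0,0)[XOX/.../OX.]+0* (1,0)[.OX/X../OX.]+0 (1,1)[.OX/.X./OX.]+0 (1,2)[.OX/..X/OX.]+0 (2,2)[.OX/.../OXX]+0
p3 O@[XOX/.../OX.]: (1,0)[XOX/O../OX.]-1 (1,1)[XOX/.O./OX.]+0* (1,2)[XOX/..O/OX.]+0 (2,2)[XOX/.../OXO]+0
p4 X@[XOX/.O./OX.]: (1,0)[XOX/XO./OX.]+0* (1,2)[XOX/.OX/OX.]+0 (2,2)[XOX/.O./OXX]+0
p5 O@[XOX/XO./OX.]: (1,2)[XOX/XOO/OX.]+0* (2,2)[XOX/XO./OXO]+0
p6 X@[XOX/XOO/OX.]: (2,2)[XOX/XOO/OXX]+0*
p7 O@[XOX/XOO/OXX] terminal +0; root [.OX/.../.X.] d6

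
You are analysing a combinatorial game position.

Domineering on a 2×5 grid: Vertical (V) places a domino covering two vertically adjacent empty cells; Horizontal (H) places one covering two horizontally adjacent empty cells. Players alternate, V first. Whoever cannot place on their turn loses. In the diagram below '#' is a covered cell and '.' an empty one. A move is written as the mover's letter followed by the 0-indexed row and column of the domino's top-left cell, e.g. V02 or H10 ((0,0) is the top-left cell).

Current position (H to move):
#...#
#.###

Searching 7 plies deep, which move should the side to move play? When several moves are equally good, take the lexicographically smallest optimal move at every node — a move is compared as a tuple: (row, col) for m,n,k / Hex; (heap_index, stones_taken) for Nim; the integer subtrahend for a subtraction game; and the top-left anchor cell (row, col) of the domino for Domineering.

p1 H@[#...#/#.###]: H01[###.#/#.###]+1* H02[#.###/#.###]-1
p2 V@[###.#/#.###] terminal -1; root [#...#/#.###] d7

H's best at [#...#/#.###]: H01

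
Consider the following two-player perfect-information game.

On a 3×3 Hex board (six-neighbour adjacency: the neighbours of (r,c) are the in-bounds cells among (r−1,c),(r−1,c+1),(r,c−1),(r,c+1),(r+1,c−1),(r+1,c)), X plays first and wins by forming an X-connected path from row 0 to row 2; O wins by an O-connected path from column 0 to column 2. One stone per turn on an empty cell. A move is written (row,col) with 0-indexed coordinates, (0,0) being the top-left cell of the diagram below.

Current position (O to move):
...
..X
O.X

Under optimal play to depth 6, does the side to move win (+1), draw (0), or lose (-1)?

[.../..X/O.X] O move#1: (0,0):-1/O../..X/O.X, (0,1):-1/.O./..X/O.X, (0,2):+1/..O/..X/O.X*, (1,0):-1/.../O.X/O.X, (1,1):-1/.../.OX/O.X, (2,1):-1/.../..X/OOX
[..O/..X/O.X] X move#2: (0,0):-1/X.O/..X/O.X*, (0,1):-1/.XO/..X/O.X, (1,0):-1/..O/X.X/O.X, (1,1):-1/..O/.XX/O.X, (2,1):-1/..O/..X/OXX
[X.O/..X/O.X] O move#3: (0,1):+1/XOO/..X/O.X*, (1,0):+1/X.O/O.X/O.X, (1,1):+1/X.O/.OX/O.X, (2,1):-1/X.O/..X/OOX
[XOO/..X/O.X] X move#4: (1,0):-1/XOO/X.X/O.X*, (1,1):-1/XOO/.XX/O.X, (2,1):-1/XOO/..X/OXX
[XOO/X.X/O.X] O move#5: (1,1):+1/XOO/XOX/O.X*, (2,1):-1/XOO/X.X/OOX
[XOO/XOX/O.X] end (terminal -1, X#6); searched .../..X/O.X to 6

value(.../..X/O.X, O) = +1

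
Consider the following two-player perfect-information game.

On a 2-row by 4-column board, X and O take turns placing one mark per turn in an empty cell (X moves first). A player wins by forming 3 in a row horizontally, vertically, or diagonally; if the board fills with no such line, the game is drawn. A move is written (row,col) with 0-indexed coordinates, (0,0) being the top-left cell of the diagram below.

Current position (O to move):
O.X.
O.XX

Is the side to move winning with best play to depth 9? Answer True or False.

O winning at [O.X./O.XX]: False

ply 1, O at O.X./O.XX | (0,1)=-1→OOX./O.XX; (0,3)=-1→O.XO/O.XX; (1,1)=+0→O.X./OOXX*
ply 2, X at O.X./OOXX | (0,1)=+0→OXX./OOXX*; (0,3)=+0→O.XX/OOXX
ply 3, O at OXX./OOXX | (0,3)=+0→OXXO/OOXX*
ply 4: OXXO/OOXX is terminal +0 (X); from O.X./O.XX depth 9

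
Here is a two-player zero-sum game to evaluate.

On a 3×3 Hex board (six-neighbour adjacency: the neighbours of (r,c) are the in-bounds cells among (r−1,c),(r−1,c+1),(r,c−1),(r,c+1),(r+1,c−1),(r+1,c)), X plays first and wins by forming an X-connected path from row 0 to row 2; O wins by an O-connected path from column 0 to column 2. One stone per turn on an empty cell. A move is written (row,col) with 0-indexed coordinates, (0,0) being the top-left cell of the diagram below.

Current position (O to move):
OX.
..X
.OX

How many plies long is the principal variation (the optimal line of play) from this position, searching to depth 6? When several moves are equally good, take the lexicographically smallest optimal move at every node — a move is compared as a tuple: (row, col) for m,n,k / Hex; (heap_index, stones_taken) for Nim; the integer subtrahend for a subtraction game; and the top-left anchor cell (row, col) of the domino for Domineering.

p1 O@[OX./..X/.OX]: (0,2)[OXO/..X/.OX]-1* (1,0)[OX./O.X/.OX]-1 (1,1)[OX./.OX/.OX]-1 (2,0)[OX./..X/OOX]-1
p2 X@[OXO/..X/.OX]: (1,0)[OXO/X.X/.OX]+1* (1,1)[OXO/.XX/.OX]+1 (2,0)[OXO/..X/XOX]+1
p3 O@[OXO/X.X/.OX]: (1,1)[OXO/XOX/.OX]-1* (2,0)[OXO/X.X/OOX]-1
p4 X@[OXO/XOX/.OX]: (2,0)[OXO/XOX/XOX]+1*
p5 O@[OXO/XOX/XOX] terminal -1; root [OX./..X/.OX] d6

PV length from [OX./..X/.OX]: 4 plies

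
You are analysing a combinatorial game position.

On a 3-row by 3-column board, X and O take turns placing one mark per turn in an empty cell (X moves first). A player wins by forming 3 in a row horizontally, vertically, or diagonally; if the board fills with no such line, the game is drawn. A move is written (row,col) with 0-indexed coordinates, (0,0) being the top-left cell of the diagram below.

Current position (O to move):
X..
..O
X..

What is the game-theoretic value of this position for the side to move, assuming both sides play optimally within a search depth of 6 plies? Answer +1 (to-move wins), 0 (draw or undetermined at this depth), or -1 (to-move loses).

value(X../..O/X.., O) = -1

p1 O@[X../..O/X..]: (0,1)[XO./..O/X..]-1* (0,2)[X.O/..O/X..]-1 (1,0)[X../O.O/X..]-1 (1,1)[X../.OO/X..]-1 (2,1)[X../..O/XO.]-1 (2,2)[X../..O/X.O]-1
p2 X@[XO./..O/X..]: (0,2)[XOX/..O/X..]+1* (1,0)[XO./X.O/X..]+1 (1,1)[XO./.XO/X..]+1 (2,1)[XO./..O/XX.]+1 (2,2)[XO./..O/X.X]+1
p3 O@[XOX/..O/X..]: (1,0)[XOX/O.O/X..]-1* (1,1)[XOX/.OO/X..]-1 (2,1)[XOX/..O/XO.]-1 (2,2)[XOX/..O/X.O]-1
p4 X@[XOX/O.O/X..]: (1,1)[XOX/OXO/X..]+1* (2,1)[XOX/O.O/XX.]-1 (2,2)[XOX/O.O/X.X]-1
p5 O@[XOX/OXO/X..] terminal -1; root [X../..O/X..] d6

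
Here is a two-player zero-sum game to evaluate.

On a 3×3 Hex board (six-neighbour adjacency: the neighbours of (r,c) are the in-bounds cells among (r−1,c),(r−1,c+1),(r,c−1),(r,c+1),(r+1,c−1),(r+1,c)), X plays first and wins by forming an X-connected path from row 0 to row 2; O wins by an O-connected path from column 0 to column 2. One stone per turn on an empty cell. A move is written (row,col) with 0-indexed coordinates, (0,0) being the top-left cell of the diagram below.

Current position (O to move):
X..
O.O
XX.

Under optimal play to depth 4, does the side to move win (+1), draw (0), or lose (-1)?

p1 O@[X../O.O/XX.]: (0,1)[XO./O.O/XX.]+1* (0,2)[X.O/O.O/XX.]+1 (1,1)[X../OOO/XX.]+1 (2,2)[X../O.O/XXO]-1
p2 X@[XO./O.O/XX.]: (0,2)[XOX/O.O/XX.]-1* (1,1)[XO./OXO/XX.]-1 (2,2)[XO./O.O/XXX]-1
p3 O@[XOX/O.O/XX.]: (1,1)[XOX/OOO/XX.]+1* (2,2)[XOX/O.O/XXO]-1
p4 X@[XOX/OOO/XX.] terminal -1; root [X../O.O/XX.] d4

value(X../O.O/XX., O) = +1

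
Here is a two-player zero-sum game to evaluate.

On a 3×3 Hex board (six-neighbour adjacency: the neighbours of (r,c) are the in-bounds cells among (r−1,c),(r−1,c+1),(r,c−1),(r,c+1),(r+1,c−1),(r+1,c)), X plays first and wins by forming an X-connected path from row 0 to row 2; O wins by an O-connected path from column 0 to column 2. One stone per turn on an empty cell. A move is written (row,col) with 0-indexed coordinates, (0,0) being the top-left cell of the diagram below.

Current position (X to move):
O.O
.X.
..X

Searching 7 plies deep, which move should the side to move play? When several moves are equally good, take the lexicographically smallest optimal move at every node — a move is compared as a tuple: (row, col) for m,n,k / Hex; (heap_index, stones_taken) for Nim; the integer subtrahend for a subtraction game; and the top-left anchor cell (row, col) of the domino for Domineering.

p1 X@[O.O/.X./..X]: (0,1)[OXO/.X./..X]+1* (1,0)[O.O/XX./..X]-1 (1,2)[O.O/.XX/..X]-1 (2,0)[O.O/.X./X.X]-1 (2,1)[O.O/.X./.XX]-1
p2 O@[OXO/.X./..X]: (1,0)[OXO/OX./..X]-1* (1,2)[OXO/.XO/..X]-1 (2,0)[OXO/.X./O.X]-1 (2,1)[OXO/.X./.OX]-1
p3 X@[OXO/OX./..X]: (1,2)[OXO/OXX/..X]+1* (2,0)[OXO/OX./X.X]+1 (2,1)[OXO/OX./.XX]+1
p4 O@[OXO/OXX/..X] terminal -1; root [O.O/.X./..X] d7

X's best at [O.O/.X./..X]: (0,1)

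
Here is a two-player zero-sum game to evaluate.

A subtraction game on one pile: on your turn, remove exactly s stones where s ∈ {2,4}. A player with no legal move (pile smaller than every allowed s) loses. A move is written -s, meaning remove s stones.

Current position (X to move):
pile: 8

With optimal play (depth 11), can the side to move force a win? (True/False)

[8] X move#1: -2:+1/6*, -4:-1/4
[6] O move#2: -2:-1/4*, -4:-1/2
[4] X move#3: -2:-1/2, -4:+1/0*
[0] end (terminal -1, O#4); searched 8 to 11

X winning at [8]: True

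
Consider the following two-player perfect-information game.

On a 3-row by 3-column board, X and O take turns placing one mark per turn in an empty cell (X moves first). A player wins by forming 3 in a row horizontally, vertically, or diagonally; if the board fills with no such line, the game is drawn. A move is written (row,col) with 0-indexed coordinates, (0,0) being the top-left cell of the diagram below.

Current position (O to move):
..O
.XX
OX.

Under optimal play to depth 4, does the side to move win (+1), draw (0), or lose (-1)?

[..O/.XX/OX.] O move#1: (0,0):-1/O.O/.XX/OX.*, (0,1):-1/.OO/.XX/OX., (1,0):-1/..O/OXX/OX., (2,2):-1/..O/.XX/OXO
[O.O/.XX/OX.] X move#2: (0,1):+1/OXO/.XX/OX.*, (1,0):+1/O.O/XXX/OX., (2,2):-1/O.O/.XX/OXX
[OXO/.XX/OX.] end (terminal -1, O#3); searched ..O/.XX/OX. to 4

value(..O/.XX/OX., O) = -1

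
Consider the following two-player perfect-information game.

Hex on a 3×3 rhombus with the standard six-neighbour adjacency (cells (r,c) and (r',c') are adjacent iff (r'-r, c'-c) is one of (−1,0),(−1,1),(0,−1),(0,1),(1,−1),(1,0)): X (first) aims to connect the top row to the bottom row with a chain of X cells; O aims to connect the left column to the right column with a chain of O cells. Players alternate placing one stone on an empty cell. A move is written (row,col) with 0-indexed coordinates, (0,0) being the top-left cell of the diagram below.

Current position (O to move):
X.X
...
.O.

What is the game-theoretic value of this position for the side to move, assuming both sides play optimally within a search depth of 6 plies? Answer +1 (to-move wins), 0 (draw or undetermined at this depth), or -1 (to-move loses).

value(X.X/.../.O., O) = +1

ply 1, O at X.X/.../.O. | (0,1)=-1→XOX/.../.O.; (1,0)=+1→X.X/O../.O.*; (1,1)=+1→X.X/.O./.O.; (1,2)=-1→X.X/..O/.O.; (2,0)=+1→X.X/.../OO.; (2,2)=-1→X.X/.../.OO
ply 2, X at X.X/O../.O. | (0,1)=-1→XXX/O../.O.*; (1,1)=-1→X.X/OX./.O.; (1,2)=-1→X.X/O.X/.O.; (2,0)=-1→X.X/O../XO.; (2,2)=-1→X.X/O../.OX
ply 3, O at XXX/O../.O. | (1,1)=+1→XXX/OO./.O.*; (1,2)=+1→XXX/O.O/.O.; (2,0)=+1→XXX/O../OO.; (2,2)=+1→XXX/O../.OO
ply 4, X at XXX/OO./.O. | (1,2)=-1→XXX/OOX/.O.*; (2,0)=-1→XXX/OO./XO.; (2,2)=-1→XXX/OO./.OX
ply 5, O at XXX/OOX/.O. | (2,0)=-1→XXX/OOX/OO.; (2,2)=+1→XXX/OOX/.OO*
ply 6: XXX/OOX/.OO is terminal -1 (X); from X.X/.../.O. depth 6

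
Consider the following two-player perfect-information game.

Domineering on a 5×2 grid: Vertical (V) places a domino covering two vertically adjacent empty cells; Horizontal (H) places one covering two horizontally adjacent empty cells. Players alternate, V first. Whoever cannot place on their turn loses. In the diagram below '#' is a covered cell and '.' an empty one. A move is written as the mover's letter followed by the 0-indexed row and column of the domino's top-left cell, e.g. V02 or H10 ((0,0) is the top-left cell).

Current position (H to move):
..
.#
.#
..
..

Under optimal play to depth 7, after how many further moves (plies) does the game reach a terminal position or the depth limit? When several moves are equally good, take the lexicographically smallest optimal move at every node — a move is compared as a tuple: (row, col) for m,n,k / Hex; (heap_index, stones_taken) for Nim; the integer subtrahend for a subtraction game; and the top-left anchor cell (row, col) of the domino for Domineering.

ply 1, H at ../.#/.#/../.. | H00=-1→##/.#/.#/../..; H30=+1→../.#/.#/##/..*; H40=+1→../.#/.#/../##
ply 2, V at ../.#/.#/##/.. | V00=-1→#./##/.#/##/..*; V10=-1→../##/##/##/..
ply 3, H at #./##/.#/##/.. | H40=+1→#./##/.#/##/##*
ply 4: #./##/.#/##/## is terminal -1 (V); from ../.#/.#/../.. depth 7

PV length from [../.#/.#/../..]: 3 plies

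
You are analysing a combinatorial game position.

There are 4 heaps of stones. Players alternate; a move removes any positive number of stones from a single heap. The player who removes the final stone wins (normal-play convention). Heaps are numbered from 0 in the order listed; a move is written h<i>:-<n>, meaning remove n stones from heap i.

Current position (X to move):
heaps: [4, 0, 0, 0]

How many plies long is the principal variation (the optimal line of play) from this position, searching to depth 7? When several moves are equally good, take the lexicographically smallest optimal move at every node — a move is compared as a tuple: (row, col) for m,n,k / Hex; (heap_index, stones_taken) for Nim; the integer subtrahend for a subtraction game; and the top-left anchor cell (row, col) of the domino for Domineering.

PV length from [(4,0,0,0)]: 1 ply

ply 1, X at (4,0,0,0) | h0:-1=-1→(3,0,0,0); h0:-2=-1→(2,0,0,0); h0:-3=-1→(1,0,0,0); h0:-4=+1→(0,0,0,0)*
ply 2: (0,0,0,0) is terminal -1 (O); from (4,0,0,0) depth 7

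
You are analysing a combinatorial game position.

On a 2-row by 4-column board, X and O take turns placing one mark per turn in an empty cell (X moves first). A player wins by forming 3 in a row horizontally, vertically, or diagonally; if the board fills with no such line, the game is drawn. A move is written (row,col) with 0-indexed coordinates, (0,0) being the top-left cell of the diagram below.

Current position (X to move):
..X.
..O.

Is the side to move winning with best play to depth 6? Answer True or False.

X winning at [..X./..O.]: True

[..X./..O.] X move#1: (0,0):+0/X.X./..O., (0,1):+1/.XX./..O.*, (0,3):+0/..XX/..O., (1,0):+0/..X./X.O., (1,1):+0/..X./.XO., (1,3):+0/..X./..OX
[.XX./..O.] O move#2: (0,0):-1/OXX./..O.*, (0,3):-1/.XXO/..O., (1,0):-1/.XX./O.O., (1,1):-1/.XX./.OO., (1,3):-1/.XX./..OO
[OXX./..O.] X move#3: (0,3):+1/OXXX/..O.*, (1,0):+0/OXX./X.O., (1,1):+0/OXX./.XO., (1,3):+0/OXX./..OX
[OXXX/..O.] end (terminal -1, O#4); searched ..X./..O. to 6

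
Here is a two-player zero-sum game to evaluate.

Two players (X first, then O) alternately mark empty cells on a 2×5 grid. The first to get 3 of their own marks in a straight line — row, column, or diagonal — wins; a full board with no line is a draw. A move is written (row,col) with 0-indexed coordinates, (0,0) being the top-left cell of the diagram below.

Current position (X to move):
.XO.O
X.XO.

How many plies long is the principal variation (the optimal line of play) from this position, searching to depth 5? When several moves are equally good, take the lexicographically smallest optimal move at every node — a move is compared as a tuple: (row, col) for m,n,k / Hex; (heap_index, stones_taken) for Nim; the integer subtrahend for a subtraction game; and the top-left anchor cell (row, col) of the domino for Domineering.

[.XO.O/X.XO.] X move#1: (0,0):-1/XXO.O/X.XO., (0,3):+0/.XOXO/X.XO., (1,1):+1/.XO.O/XXXO.*, (1,4):-1/.XO.O/X.XOX
[.XO.O/XXXO.] end (terminal -1, O#2); searched .XO.O/X.XO. to 5

PV length from [.XO.O/X.XO.]: 1 ply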